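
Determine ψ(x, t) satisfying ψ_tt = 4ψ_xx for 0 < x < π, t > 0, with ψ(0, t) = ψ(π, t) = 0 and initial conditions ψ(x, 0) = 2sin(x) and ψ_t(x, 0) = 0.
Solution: Using separation of variables ψ = X(x)T(t):
Eigenfunctions: sin(nx), n = 1, 2, 3, ...
General solution: ψ(x, t) = Σ [A_n cos(2n t) + B_n sin(2n t)] sin(nx)
From ψ(x,0) = 2sin(x): A_1=2. From ψ_t(x,0) = 0: all B_n = 0.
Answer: ψ(x, t) = 2sin(x)cos(2t)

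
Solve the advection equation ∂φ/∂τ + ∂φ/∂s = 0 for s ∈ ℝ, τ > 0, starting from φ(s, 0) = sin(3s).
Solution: By method of characteristics (waves move right with speed 1):
Along characteristics s - τ = const, φ is constant, so φ(s,τ) = f(s - τ) with f = φ(·, 0).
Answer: φ(s, τ) = sin(3s - 3τ)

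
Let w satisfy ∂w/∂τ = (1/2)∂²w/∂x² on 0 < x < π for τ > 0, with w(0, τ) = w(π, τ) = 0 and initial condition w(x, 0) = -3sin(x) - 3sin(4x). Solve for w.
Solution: Using separation of variables w = X(x)T(τ):
Eigenfunctions: sin(nx), n = 1, 2, 3, ...
General solution: w(x, τ) = Σ c_n sin(nx) exp(-n² τ/2)
Matching w(x,0) = -3sin(x) - 3sin(4x) term by term: c_1=-3, c_4=-3.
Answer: w(x, τ) = -3exp(-8τ)sin(4x) - 3exp(-τ/2)sin(x)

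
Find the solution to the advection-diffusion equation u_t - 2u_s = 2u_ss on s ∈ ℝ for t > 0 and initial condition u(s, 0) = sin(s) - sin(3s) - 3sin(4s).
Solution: Change to a moving frame: let η = s + 2t, σ = t and write u(s,t) = w(η,σ).
By the chain rule u_t = w_σ + 2w_η, u_s = w_η, u_ss = w_ηη.
Then u_t - 2u_s = w_σ: the advection term cancels and the PDE becomes the heat equation w_σ = 2w_ηη on η ∈ ℝ.
Initial data: w(η,0) = u(η,0) = sin(η) - sin(3η) - 3sin(4η).
On η ∈ ℝ each mode satisfies (sin(nη))″ = -n² sin(nη), so exp(-2n²σ) sin(nη) solves the heat equation; by superposition w(η,σ) = Σ c_n exp(-2n²σ) sin(nη).
Reading off the coefficients: c_1=1, c_3=-1, c_4=-3, so w(η,σ) = exp(-2σ)sin(η) - exp(-18σ)sin(3η) - 3exp(-32σ)sin(4η).
Substituting back η = s + 2t, σ = t: u(s,t) = w(s + 2t, t).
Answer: u(s, t) = exp(-2t)sin(s + 2t) - exp(-18t)sin(3s + 6t) - 3exp(-32t)sin(4s + 8t)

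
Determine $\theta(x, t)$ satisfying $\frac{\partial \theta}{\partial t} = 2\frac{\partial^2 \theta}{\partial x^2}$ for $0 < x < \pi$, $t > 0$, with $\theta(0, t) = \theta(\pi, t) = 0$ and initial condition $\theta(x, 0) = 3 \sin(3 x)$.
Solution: Separating variables: $\theta = \sum c_n e^{-2n^2t} \sin(nx)$. From $\theta(x,0) = 3 \sin(3 x)$: $c_3=3$.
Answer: $\theta(x, t) = 3 e^{-18 t} \sin(3 x)$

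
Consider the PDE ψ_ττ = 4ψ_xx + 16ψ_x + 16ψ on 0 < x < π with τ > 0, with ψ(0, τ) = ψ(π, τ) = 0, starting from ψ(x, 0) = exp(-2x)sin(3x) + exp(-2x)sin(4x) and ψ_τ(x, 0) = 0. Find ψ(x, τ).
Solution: Substitute ψ = exp(-2x)u, i.e. u = exp(2x)ψ.
By the product rule, ψ_x = exp(-2x)(u_x - 2u), ψ_xx = exp(-2x)(u_xx - 4u_x + 4u), ψ_ττ = exp(-2x)u_ττ.
Substituting into the PDE and dividing by exp(-2x): u_ττ = 4(u_xx - 4u_x + 4u) + 16(u_x - 2u) + 16u.
The lower-order terms cancel, leaving the standard wave equation u_ττ = 4u_xx.
Initial data for u: u(x,0) = exp(2x)ψ(x,0) = sin(3x) + sin(4x); u_τ(x,0) = exp(2x)ψ_τ(x,0) = 0. The boundary conditions carry over: u(0,τ) = u(π,τ) = 0.
Solve for u:
  Using separation of variables u = X(x)T(τ):
  Eigenfunctions: sin(nx), n = 1, 2, 3, ...
  General solution: u(x, τ) = Σ [A_n cos(2n τ) + B_n sin(2n τ)] sin(nx)
  From u(x,0) = sin(3x) + sin(4x): A_3=1, A_4=1. From u_τ(x,0) = 0: all B_n = 0.
Hence u(x,τ) = sin(3x)cos(6τ) + sin(4x)cos(8τ).
Transform back: ψ(x,τ) = exp(-2x)u(x,τ).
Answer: ψ(x, τ) = exp(-2x)sin(3x)cos(6τ) + exp(-2x)sin(4x)cos(8τ)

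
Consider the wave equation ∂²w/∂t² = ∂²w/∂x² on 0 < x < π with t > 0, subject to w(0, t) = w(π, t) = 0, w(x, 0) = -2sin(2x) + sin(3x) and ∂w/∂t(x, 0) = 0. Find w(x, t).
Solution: Using separation of variables w = X(x)T(t):
Eigenfunctions: sin(nx), n = 1, 2, 3, ...
General solution: w(x, t) = Σ [A_n cos(n t) + B_n sin(n t)] sin(nx)
From w(x,0) = -2sin(2x) + sin(3x): A_2=-2, A_3=1. From w_t(x,0) = 0: all B_n = 0.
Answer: w(x, t) = -2sin(2x)cos(2t) + sin(3x)cos(3t)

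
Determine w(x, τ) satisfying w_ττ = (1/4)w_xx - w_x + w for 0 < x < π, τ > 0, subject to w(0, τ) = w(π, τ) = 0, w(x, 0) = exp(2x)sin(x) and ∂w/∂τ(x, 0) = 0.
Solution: Substitute w = exp(2x)u, i.e. u = exp(-2x)w.
By the product rule, w_x = exp(2x)(u_x + 2u), w_xx = exp(2x)(u_xx + 4u_x + 4u), w_ττ = exp(2x)u_ττ.
Substituting into the PDE and dividing by exp(2x): u_ττ = (1/4)(u_xx + 4u_x + 4u) - (u_x + 2u) + u.
The lower-order terms cancel, leaving the standard wave equation u_ττ = (1/4)u_xx.
Initial data for u: u(x,0) = exp(-2x)w(x,0) = sin(x); u_τ(x,0) = exp(-2x)w_τ(x,0) = 0. The boundary conditions carry over: u(0,τ) = u(π,τ) = 0.
Solve for u:
  Using separation of variables u = X(x)T(τ):
  Eigenfunctions: sin(nx), n = 1, 2, 3, ...
  General solution: u(x, τ) = Σ [A_n cos(n τ/2) + B_n sin(n τ/2)] sin(nx)
  From u(x,0) = sin(x): A_1=1. From u_τ(x,0) = 0: all B_n = 0.
Hence u(x,τ) = sin(x)cos(τ/2).
Transform back: w(x,τ) = exp(2x)u(x,τ).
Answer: w(x, τ) = exp(2x)sin(x)cos(τ/2)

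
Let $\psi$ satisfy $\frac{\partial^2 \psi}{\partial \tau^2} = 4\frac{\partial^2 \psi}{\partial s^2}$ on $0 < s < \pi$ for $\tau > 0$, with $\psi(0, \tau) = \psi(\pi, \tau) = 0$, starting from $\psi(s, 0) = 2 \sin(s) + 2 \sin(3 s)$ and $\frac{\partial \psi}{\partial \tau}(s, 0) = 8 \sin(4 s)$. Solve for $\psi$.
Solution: Separating variables: $\psi = \sum [A_n \cos(\omega_n \tau) + B_n \sin(\omega_n \tau)] \sin(ns)$, $\omega_n = 2n$. From ICs ($B_n$ = velocity coefficient / $\omega_n$): $A_1=2, A_3=2, B_4=1$.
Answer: $\psi(s, \tau) = \sin(8 \tau) \sin(4 s) + 2 \sin(s) \cos(2 \tau) + 2 \sin(3 s) \cos(6 \tau)$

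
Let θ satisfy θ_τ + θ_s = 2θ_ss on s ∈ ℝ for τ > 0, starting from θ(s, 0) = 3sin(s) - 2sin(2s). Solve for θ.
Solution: Moving frame: η = s - τ, σ = τ, θ = u(η,σ), so θ_τ = u_σ - u_η and θ_ss = u_ηη.
Hence θ_τ + θ_s = u_σ and the PDE becomes the heat equation u_σ = 2u_ηη on η ∈ ℝ.
Initial data: u(η,0) = θ(η,0) = 3sin(η) - 2sin(2η). Each mode sin(nη) decays as exp(-2n²σ) on ℝ, so u(η,σ) = Σ c_n exp(-2n²σ) sin(nη) with c_1=3, c_2=-2: u(η,σ) = 3exp(-2σ)sin(η) - 2exp(-8σ)sin(2η).
Substituting back: θ(s,τ) = u(s - τ, τ).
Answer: θ(s, τ) = 3exp(-2τ)sin(s - τ) - 2exp(-8τ)sin(2s - 2τ)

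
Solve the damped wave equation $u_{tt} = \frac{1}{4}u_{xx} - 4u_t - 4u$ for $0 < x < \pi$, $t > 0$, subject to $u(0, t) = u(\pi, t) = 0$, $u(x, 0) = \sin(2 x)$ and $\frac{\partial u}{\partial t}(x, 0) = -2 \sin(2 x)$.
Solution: Substitute $u = e^{-2t}w$.
Then $u_t = e^{-2t}(w_t - 2w)$, $u_{tt} = e^{-2t}(w_{tt} - 4w_t + 4w)$, $u_{xx} = e^{-2t}w_{xx}$; substituting and dividing by $e^{-2t}$, the lower-order terms cancel: $w_{tt} = \frac{1}{4}w_{xx}$ (standard wave equation).
Data for $w$: $w(x,0) = u(x,0) = \sin(2 x)$; $w_t(x,0) = u_t(x,0) + 2u(x,0) = 0$. The boundary conditions carry over: $w(0,t) = w(\pi,t) = 0$.
Separating variables: $w = \sum [A_n \cos(\omega_n t) + B_n \sin(\omega_n t)] \sin(nx)$, $\omega_n = n/2$. From ICs: $A_2=1$.
So $w(x,t) = \sin(2 x) \cos(t)$, and $u(x,t) = e^{-2t}w(x,t)$.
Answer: $u(x, t) = e^{-2 t} \sin(2 x) \cos(t)$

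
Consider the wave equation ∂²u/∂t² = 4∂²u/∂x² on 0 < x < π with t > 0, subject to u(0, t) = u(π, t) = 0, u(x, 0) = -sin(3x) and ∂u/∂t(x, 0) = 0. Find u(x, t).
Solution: Using separation of variables u = X(x)T(t):
Eigenfunctions: sin(nx), n = 1, 2, 3, ...
General solution: u(x, t) = Σ [A_n cos(2n t) + B_n sin(2n t)] sin(nx)
From u(x,0) = -sin(3x): A_3=-1. From u_t(x,0) = 0: all B_n = 0.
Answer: u(x, t) = -sin(3x)cos(6t)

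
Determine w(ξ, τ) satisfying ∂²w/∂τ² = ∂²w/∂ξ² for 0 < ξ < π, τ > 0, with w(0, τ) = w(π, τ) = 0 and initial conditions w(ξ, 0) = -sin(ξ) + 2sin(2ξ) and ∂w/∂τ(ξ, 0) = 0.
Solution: Using separation of variables w = X(ξ)T(τ):
Eigenfunctions: sin(nξ), n = 1, 2, 3, ...
General solution: w(ξ, τ) = Σ [A_n cos(n τ) + B_n sin(n τ)] sin(nξ)
From w(ξ,0) = -sin(ξ) + 2sin(2ξ): A_1=-1, A_2=2. From w_τ(ξ,0) = 0: all B_n = 0.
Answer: w(ξ, τ) = -sin(ξ)cos(τ) + 2sin(2ξ)cos(2τ)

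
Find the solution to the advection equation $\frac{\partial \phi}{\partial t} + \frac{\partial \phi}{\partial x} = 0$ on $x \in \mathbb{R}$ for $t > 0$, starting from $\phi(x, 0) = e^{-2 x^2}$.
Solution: By method of characteristics (waves move right with speed 1):
Along characteristics $x - t =$ const, $\phi$ is constant, so $\phi(x,t) = f(x - t)$ with $f = \phi( \cdot , 0)$.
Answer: $\phi(x, t) = e^{-2 (-t + x)^2}$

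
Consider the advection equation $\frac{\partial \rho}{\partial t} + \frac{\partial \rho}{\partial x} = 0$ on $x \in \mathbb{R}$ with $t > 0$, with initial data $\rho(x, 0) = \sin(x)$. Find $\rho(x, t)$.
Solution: By method of characteristics (waves move right with speed 1):
Along characteristics $x - t =$ const, $\rho$ is constant, so $\rho(x,t) = f(x - t)$ with $f = \rho( \cdot , 0)$.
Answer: $\rho(x, t) = - \sin(t - x)$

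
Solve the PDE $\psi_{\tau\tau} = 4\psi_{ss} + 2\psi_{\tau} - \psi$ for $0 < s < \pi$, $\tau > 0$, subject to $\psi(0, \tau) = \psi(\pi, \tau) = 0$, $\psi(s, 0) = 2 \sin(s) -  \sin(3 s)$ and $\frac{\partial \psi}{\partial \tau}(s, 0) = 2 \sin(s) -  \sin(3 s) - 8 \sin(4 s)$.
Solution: Substitute $\psi = e^{\tau}u$.
Then $\psi_{\tau} = e^{\tau}(u_{\tau} + u)$, $\psi_{\tau\tau} = e^{\tau}(u_{\tau\tau} + 2u_{\tau} + u)$, $\psi_{ss} = e^{\tau}u_{ss}$; substituting and dividing by $e^{\tau}$, the lower-order terms cancel: $u_{\tau\tau} = 4u_{ss}$ (standard wave equation).
Data for $u$: $u(s,0) = \psi(s,0) = 2 \sin(s) - \sin(3 s)$; $u_{\tau}(s,0) = \psi_{\tau}(s,0) - \psi(s,0) = -8 \sin(4 s)$. The boundary conditions carry over: $u(0,\tau) = u(\pi,\tau) = 0$.
Separating variables: $u = \sum [A_n \cos(\omega_n \tau) + B_n \sin(\omega_n \tau)] \sin(ns)$, $\omega_n = 2n$. From ICs ($B_n$ = velocity coefficient / $\omega_n$): $A_1=2, A_3=-1, B_4=-1$.
So $u(s,\tau) = 2 \sin(s) \cos(2 \tau) - \sin(3 s) \cos(6 \tau) - \sin(4 s) \sin(8 \tau)$, and $\psi(s,\tau) = e^{\tau}u(s,\tau)$.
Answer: $\psi(s, \tau) = - e^{\tau} \sin(8 \tau) \sin(4 s) + 2 e^{\tau} \sin(s) \cos(2 \tau) -  e^{\tau} \sin(3 s) \cos(6 \tau)$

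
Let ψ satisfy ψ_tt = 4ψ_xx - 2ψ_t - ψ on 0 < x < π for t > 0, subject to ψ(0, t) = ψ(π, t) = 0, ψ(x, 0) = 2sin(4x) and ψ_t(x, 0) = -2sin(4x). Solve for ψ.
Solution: Substitute ψ = exp(-t)u, i.e. u = exp(t)ψ.
By the product rule, ψ_t = exp(-t)(u_t - u), ψ_tt = exp(-t)(u_tt - 2u_t + u), ψ_xx = exp(-t)u_xx.
Substituting into the PDE and dividing by exp(-t): u_tt - 2u_t + u = 4u_xx - 2(u_t - u) - u.
The lower-order terms cancel, leaving the standard wave equation u_tt = 4u_xx.
Initial data for u: u(x,0) = ψ(x,0) = 2sin(4x); u_t(x,0) = ψ_t(x,0) + ψ(x,0) = 0. The boundary conditions carry over: u(0,t) = u(π,t) = 0.
Solve for u:
  Using separation of variables u = X(x)T(t):
  Eigenfunctions: sin(nx), n = 1, 2, 3, ...
  General solution: u(x, t) = Σ [A_n cos(2n t) + B_n sin(2n t)] sin(nx)
  From u(x,0) = 2sin(4x): A_4=2. From u_t(x,0) = 0: all B_n = 0.
Hence u(x,t) = 2sin(4x)cos(8t).
Transform back: ψ(x,t) = exp(-t)u(x,t).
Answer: ψ(x, t) = 2exp(-t)sin(4x)cos(8t)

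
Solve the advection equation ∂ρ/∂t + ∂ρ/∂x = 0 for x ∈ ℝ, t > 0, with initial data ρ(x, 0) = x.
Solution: By characteristics (dx/dt = 1), ρ(x,t) = f(x - t) with f = ρ(·, 0).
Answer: ρ(x, t) = -t + x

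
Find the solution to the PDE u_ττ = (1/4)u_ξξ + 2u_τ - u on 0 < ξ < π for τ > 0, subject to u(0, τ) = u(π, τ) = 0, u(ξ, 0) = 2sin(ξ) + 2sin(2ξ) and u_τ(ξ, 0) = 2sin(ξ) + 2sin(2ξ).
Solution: Substitute u = exp(τ)w, i.e. w = exp(-τ)u.
By the product rule, u_τ = exp(τ)(w_τ + w), u_ττ = exp(τ)(w_ττ + 2w_τ + w), u_ξξ = exp(τ)w_ξξ.
Substituting into the PDE and dividing by exp(τ): w_ττ + 2w_τ + w = (1/4)w_ξξ + 2(w_τ + w) - w.
The lower-order terms cancel, leaving the standard wave equation w_ττ = (1/4)w_ξξ.
Initial data for w: w(ξ,0) = u(ξ,0) = 2sin(ξ) + 2sin(2ξ); w_τ(ξ,0) = u_τ(ξ,0) - u(ξ,0) = 0. The boundary conditions carry over: w(0,τ) = w(π,τ) = 0.
Solve for w:
  Using separation of variables w = X(ξ)T(τ):
  Eigenfunctions: sin(nξ), n = 1, 2, 3, ...
  General solution: w(ξ, τ) = Σ [A_n cos(n τ/2) + B_n sin(n τ/2)] sin(nξ)
  From w(ξ,0) = 2sin(ξ) + 2sin(2ξ): A_1=2, A_2=2. From w_τ(ξ,0) = 0: all B_n = 0.
Hence w(ξ,τ) = 2sin(ξ)cos(τ/2) + 2sin(2ξ)cos(τ).
Transform back: u(ξ,τ) = exp(τ)w(ξ,τ).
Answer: u(ξ, τ) = 2exp(τ)sin(ξ)cos(τ/2) + 2exp(τ)sin(2ξ)cos(τ)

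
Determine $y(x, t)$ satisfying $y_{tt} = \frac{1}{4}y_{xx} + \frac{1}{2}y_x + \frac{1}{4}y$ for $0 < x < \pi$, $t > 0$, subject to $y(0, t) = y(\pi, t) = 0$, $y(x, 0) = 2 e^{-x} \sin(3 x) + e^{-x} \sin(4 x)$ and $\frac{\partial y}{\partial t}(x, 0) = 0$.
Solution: Substitute $y = e^{-x}u$, i.e. $u = e^{x}y$.
By the product rule, $y_x = e^{-x}(u_x - u)$, $y_{xx} = e^{-x}(u_{xx} - 2u_x + u)$, $y_{tt} = e^{-x}u_{tt}$.
Substituting into the PDE and dividing by $e^{-x}$: $u_{tt} = \frac{1}{4}(u_{xx} - 2u_x + u) + \frac{1}{2}(u_x - u) + \frac{1}{4}u$.
The lower-order terms cancel, leaving the standard wave equation $u_{tt} = \frac{1}{4}u_{xx}$.
Initial data for $u$: $u(x,0) = e^{x}y(x,0) = 2 \sin(3 x) + \sin(4 x)$; $u_t(x,0) = e^{x}y_t(x,0) = 0$. The boundary conditions carry over: $u(0,t) = u(\pi,t) = 0$.
Solve for $u$:
  Using separation of variables $u = X(x)T(t)$:
  Eigenfunctions: $\sin(nx)$, $n = 1, 2, 3, \ldots$
  General solution: $u(x, t) = \sum [A_n \cos(n t/2) + B_n \sin(n t/2)] \sin(nx)$
  From $u(x,0) = 2 \sin(3 x) + \sin(4 x)$: $A_3=2, A_4=1$. From $u_t(x,0) = 0$: all $B_n = 0$.
Hence $u(x,t) = 2 \sin(3 x) \cos(3 t/2) + \sin(4 x) \cos(2 t)$.
Transform back: $y(x,t) = e^{-x}u(x,t)$.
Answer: $y(x, t) = 2 e^{-x} \sin(3 x) \cos(3 t/2) + e^{-x} \sin(4 x) \cos(2 t)$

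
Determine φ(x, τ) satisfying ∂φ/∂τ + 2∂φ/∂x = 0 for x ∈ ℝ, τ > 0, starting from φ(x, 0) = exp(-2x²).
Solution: By method of characteristics (waves move right with speed 2):
Along characteristics x - 2τ = const, φ is constant, so φ(x,τ) = f(x - 2τ) with f = φ(·, 0).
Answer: φ(x, τ) = exp(-2(x - 2τ)²)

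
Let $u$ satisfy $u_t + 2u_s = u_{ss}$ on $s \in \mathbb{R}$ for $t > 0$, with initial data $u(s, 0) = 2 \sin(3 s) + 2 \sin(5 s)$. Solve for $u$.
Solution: Change to a moving frame: let $\eta = s - 2t$, $\sigma = t$ and write $u(s,t) = w(\eta,\sigma)$.
By the chain rule $u_t = w_{\sigma} - 2w_{\eta}$, $u_s = w_{\eta}$, $u_{ss} = w_{\eta\eta}$.
Then $u_t + 2u_s = w_{\sigma}$: the advection term cancels and the PDE becomes the heat equation $w_{\sigma} = w_{\eta\eta}$ on $\eta \in \mathbb{R}$.
Initial data: $w(\eta,0) = u(\eta,0) = 2 \sin(3 \eta) + 2 \sin(5 \eta)$.
On $\eta \in \mathbb{R}$ each mode satisfies $(\sin(n\eta))'' = -n^2 \sin(n\eta)$, so $e^{-n^2\sigma} \sin(n\eta)$ solves the heat equation; by superposition $w(\eta,\sigma) = \sum c_n e^{-n^2\sigma} \sin(n\eta)$.
Reading off the coefficients: $c_3=2, c_5=2$, so $w(\eta,\sigma) = 2 e^{-9 \sigma} \sin(3 \eta) + 2 e^{-25 \sigma} \sin(5 \eta)$.
Substituting back $\eta = s - 2t$, $\sigma = t$: $u(s,t) = w(s - 2t, t)$.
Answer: $u(s, t) = 2 e^{-9 t} \sin(3 s - 6 t) + 2 e^{-25 t} \sin(5 s - 10 t)$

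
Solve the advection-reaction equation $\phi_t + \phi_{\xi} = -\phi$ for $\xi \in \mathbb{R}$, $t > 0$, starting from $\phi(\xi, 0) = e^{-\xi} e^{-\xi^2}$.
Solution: Substitute $\phi = e^{-\xi}u$, i.e. $u = e^{\xi}\phi$.
By the product rule, $\phi_{\xi} = e^{-\xi}(u_{\xi} - u)$, $\phi_t = e^{-\xi}u_t$.
Substituting into the PDE and dividing by $e^{-\xi}$: $u_t + (u_{\xi} - u) = -u$.
The lower-order terms cancel, leaving the standard advection equation $u_t + u_{\xi} = 0$.
Initial data for $u$: $u(\xi,0) = e^{\xi}\phi(\xi,0) = e^{-\xi^2}$.
Solve for $u$:
  By method of characteristics (waves move right with speed 1):
  Along characteristics $\xi - t =$ const, $u$ is constant, so $u(\xi,t) = f(\xi - t)$ with $f = u( \cdot , 0)$.
Hence $u(\xi,t) = e^{-(-t + \xi)^2}$.
Transform back: $\phi(\xi,t) = e^{-\xi}u(\xi,t)$.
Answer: $\phi(\xi, t) = e^{-\xi} e^{-(\xi - t)^2}$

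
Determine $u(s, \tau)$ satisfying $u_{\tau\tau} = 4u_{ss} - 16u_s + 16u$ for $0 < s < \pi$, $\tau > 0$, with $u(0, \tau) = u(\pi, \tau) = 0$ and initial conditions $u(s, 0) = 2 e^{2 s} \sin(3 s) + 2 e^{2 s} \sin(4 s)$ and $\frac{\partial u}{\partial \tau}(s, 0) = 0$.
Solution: Substitute $u = e^{2s}w$.
Then $u_s = e^{2s}(w_s + 2w)$, $u_{ss} = e^{2s}(w_{ss} + 4w_s + 4w)$, $u_{\tau\tau} = e^{2s}w_{\tau\tau}$; substituting and dividing by $e^{2s}$, the lower-order terms cancel: $w_{\tau\tau} = 4w_{ss}$ (standard wave equation).
Data for $w$: $w(s,0) = e^{-2s}u(s,0) = 2 \sin(3 s) + 2 \sin(4 s)$; $w_{\tau}(s,0) = e^{-2s}u_{\tau}(s,0) = 0$. The boundary conditions carry over: $w(0,\tau) = w(\pi,\tau) = 0$.
Separating variables: $w = \sum [A_n \cos(\omega_n \tau) + B_n \sin(\omega_n \tau)] \sin(ns)$, $\omega_n = 2n$. From ICs: $A_3=2, A_4=2$.
So $w(s,\tau) = 2 \sin(3 s) \cos(6 \tau) + 2 \sin(4 s) \cos(8 \tau)$, and $u(s,\tau) = e^{2s}w(s,\tau)$.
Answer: $u(s, \tau) = 2 e^{2 s} \sin(3 s) \cos(6 \tau) + 2 e^{2 s} \sin(4 s) \cos(8 \tau)$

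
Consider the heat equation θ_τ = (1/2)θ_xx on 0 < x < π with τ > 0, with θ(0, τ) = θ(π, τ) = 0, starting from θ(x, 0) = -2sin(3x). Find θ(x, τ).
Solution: Using separation of variables θ = X(x)G(τ):
Eigenfunctions: sin(nx), n = 1, 2, 3, ...
General solution: θ(x, τ) = Σ c_n sin(nx) exp(-n² τ/2)
Matching θ(x,0) = -2sin(3x) term by term: c_3=-2.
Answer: θ(x, τ) = -2exp(-9τ/2)sin(3x)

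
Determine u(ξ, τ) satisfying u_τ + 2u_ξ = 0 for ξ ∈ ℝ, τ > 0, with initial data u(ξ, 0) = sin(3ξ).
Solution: By method of characteristics (waves move right with speed 2):
Along characteristics ξ - 2τ = const, u is constant, so u(ξ,τ) = f(ξ - 2τ) with f = u(·, 0).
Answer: u(ξ, τ) = sin(3ξ - 6τ)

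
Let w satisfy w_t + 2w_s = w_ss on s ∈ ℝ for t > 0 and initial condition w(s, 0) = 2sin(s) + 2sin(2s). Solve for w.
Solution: Moving frame: η = s - 2t, σ = t, w = u(η,σ), so w_t = u_σ - 2u_η and w_ss = u_ηη.
Hence w_t + 2w_s = u_σ and the PDE becomes the heat equation u_σ = u_ηη on η ∈ ℝ.
Initial data: u(η,0) = w(η,0) = 2sin(η) + 2sin(2η). Each mode sin(nη) decays as exp(-n²σ) on ℝ, so u(η,σ) = Σ c_n exp(-n²σ) sin(nη) with c_1=2, c_2=2: u(η,σ) = 2exp(-σ)sin(η) + 2exp(-4σ)sin(2η).
Substituting back: w(s,t) = u(s - 2t, t).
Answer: w(s, t) = 2exp(-t)sin(s - 2t) + 2exp(-4t)sin(2s - 4t)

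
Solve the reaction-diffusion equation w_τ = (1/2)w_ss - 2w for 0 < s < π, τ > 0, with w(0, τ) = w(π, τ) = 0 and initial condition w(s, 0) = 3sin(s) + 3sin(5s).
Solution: Substitute w = exp(-2τ)u, i.e. u = exp(2τ)w.
By the product rule, w_τ = exp(-2τ)(u_τ - 2u), w_ss = exp(-2τ)u_ss.
Substituting into the PDE and dividing by exp(-2τ): u_τ - 2u = (1/2)u_ss - 2u.
The lower-order terms cancel, leaving the standard heat equation u_τ = (1/2)u_ss.
Initial data for u: u(s,0) = w(s,0) = 3sin(s) + 3sin(5s). The boundary conditions carry over: u(0,τ) = u(π,τ) = 0.
Solve for u:
  Using separation of variables u = X(s)T(τ):
  Eigenfunctions: sin(ns), n = 1, 2, 3, ...
  General solution: u(s, τ) = Σ c_n sin(ns) exp(-n² τ/2)
  Matching u(s,0) = 3sin(s) + 3sin(5s) term by term: c_1=3, c_5=3.
Hence u(s,τ) = 3exp(-τ/2)sin(s) + 3exp(-25τ/2)sin(5s).
Transform back: w(s,τ) = exp(-2τ)u(s,τ).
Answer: w(s, τ) = 3exp(-5τ/2)sin(s) + 3exp(-29τ/2)sin(5s)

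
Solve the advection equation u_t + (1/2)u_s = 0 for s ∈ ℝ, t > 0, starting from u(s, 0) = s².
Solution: By method of characteristics (waves move right with speed 1/2):
Along characteristics s - (1/2)t = const, u is constant, so u(s,t) = f(s - (1/2)t) with f = u(·, 0).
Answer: u(s, t) = s² - st + (1/4)t²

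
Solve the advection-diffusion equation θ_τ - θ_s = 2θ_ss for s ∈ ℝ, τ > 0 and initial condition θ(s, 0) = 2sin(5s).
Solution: Moving frame: η = s + τ, σ = τ, θ = u(η,σ), so θ_τ = u_σ + u_η and θ_ss = u_ηη.
Hence θ_τ - θ_s = u_σ and the PDE becomes the heat equation u_σ = 2u_ηη on η ∈ ℝ.
Initial data: u(η,0) = θ(η,0) = 2sin(5η). Each mode sin(nη) decays as exp(-2n²σ) on ℝ, so u(η,σ) = Σ c_n exp(-2n²σ) sin(nη) with c_5=2: u(η,σ) = 2exp(-50σ)sin(5η).
Substituting back: θ(s,τ) = u(s + τ, τ).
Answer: θ(s, τ) = 2exp(-50τ)sin(5s + 5τ)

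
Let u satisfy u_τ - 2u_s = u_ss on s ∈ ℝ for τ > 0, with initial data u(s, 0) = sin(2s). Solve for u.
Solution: Moving frame: η = s + 2τ, σ = τ, u = w(η,σ), so u_τ = w_σ + 2w_η and u_ss = w_ηη.
Hence u_τ - 2u_s = w_σ and the PDE becomes the heat equation w_σ = w_ηη on η ∈ ℝ.
Initial data: w(η,0) = u(η,0) = sin(2η). Each mode sin(nη) decays as exp(-n²σ) on ℝ, so w(η,σ) = Σ c_n exp(-n²σ) sin(nη) with c_2=1: w(η,σ) = exp(-4σ)sin(2η).
Substituting back: u(s,τ) = w(s + 2τ, τ).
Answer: u(s, τ) = exp(-4τ)sin(2s + 4τ)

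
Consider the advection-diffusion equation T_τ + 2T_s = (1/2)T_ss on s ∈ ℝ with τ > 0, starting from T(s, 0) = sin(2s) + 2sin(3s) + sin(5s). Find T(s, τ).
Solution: Moving frame: η = s - 2τ, σ = τ, T = u(η,σ), so T_τ = u_σ - 2u_η and T_ss = u_ηη.
Hence T_τ + 2T_s = u_σ and the PDE becomes the heat equation u_σ = (1/2)u_ηη on η ∈ ℝ.
Initial data: u(η,0) = T(η,0) = sin(2η) + 2sin(3η) + sin(5η). Each mode sin(nη) decays as exp(-n²σ/2) on ℝ, so u(η,σ) = Σ c_n exp(-n²σ/2) sin(nη) with c_2=1, c_3=2, c_5=1: u(η,σ) = exp(-2σ)sin(2η) + 2exp(-9σ/2)sin(3η) + exp(-25σ/2)sin(5η).
Substituting back: T(s,τ) = u(s - 2τ, τ).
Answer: T(s, τ) = exp(-2τ)sin(2s - 4τ) + 2exp(-9τ/2)sin(3s - 6τ) + exp(-25τ/2)sin(5s - 10τ)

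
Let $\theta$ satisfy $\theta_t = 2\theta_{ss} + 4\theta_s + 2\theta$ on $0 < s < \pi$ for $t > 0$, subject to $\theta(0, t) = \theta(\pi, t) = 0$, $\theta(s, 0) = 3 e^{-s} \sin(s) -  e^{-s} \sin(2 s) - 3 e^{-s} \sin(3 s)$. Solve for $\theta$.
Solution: Substitute $\theta = e^{-s}u$.
Then $\theta_s = e^{-s}(u_s - u)$, $\theta_{ss} = e^{-s}(u_{ss} - 2u_s + u)$, $\theta_t = e^{-s}u_t$; substituting and dividing by $e^{-s}$, the lower-order terms cancel: $u_t = 2u_{ss}$ (standard heat equation).
Data for $u$: $u(s,0) = e^{s}\theta(s,0) = 3 \sin(s) - \sin(2 s) - 3 \sin(3 s)$. The boundary conditions carry over: $u(0,t) = u(\pi,t) = 0$.
Separating variables: $u = \sum c_n e^{-2n^2t} \sin(ns)$. From $u(s,0) = 3 \sin(s) - \sin(2 s) - 3 \sin(3 s)$: $c_1=3, c_2=-1, c_3=-3$.
So $u(s,t) = 3 e^{-2 t} \sin(s) - e^{-8 t} \sin(2 s) - 3 e^{-18 t} \sin(3 s)$, and $\theta(s,t) = e^{-s}u(s,t)$.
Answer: $\theta(s, t) = 3 e^{-s} e^{-2 t} \sin(s) -  e^{-s} e^{-8 t} \sin(2 s) - 3 e^{-s} e^{-18 t} \sin(3 s)$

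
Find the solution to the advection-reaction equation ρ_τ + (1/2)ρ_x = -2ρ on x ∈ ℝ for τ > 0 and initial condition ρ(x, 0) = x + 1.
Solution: Substitute ρ = exp(-2τ)u.
Then ρ_τ = exp(-2τ)(u_τ - 2u), ρ_x = exp(-2τ)u_x; substituting and dividing by exp(-2τ), the lower-order terms cancel: u_τ + (1/2)u_x = 0 (standard advection equation).
Data for u: u(x,0) = ρ(x,0) = x + 1.
By characteristics (dx/dτ = 1/2), u(x,τ) = f(x - (1/2)τ) with f = u(·, 0).
So u(x,τ) = x - (1/2)τ + 1, and ρ(x,τ) = exp(-2τ)u(x,τ).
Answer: ρ(x, τ) = xexp(-2τ) - (1/2)τexp(-2τ) + exp(-2τ)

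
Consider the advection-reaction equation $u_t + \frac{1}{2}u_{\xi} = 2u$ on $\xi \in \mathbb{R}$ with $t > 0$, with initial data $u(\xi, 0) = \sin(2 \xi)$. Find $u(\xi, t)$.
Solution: Substitute $u = e^{2t}w$, i.e. $w = e^{-2t}u$.
By the product rule, $u_t = e^{2t}(w_t + 2w)$, $u_{\xi} = e^{2t}w_{\xi}$.
Substituting into the PDE and dividing by $e^{2t}$: $w_t + 2w + \frac{1}{2}w_{\xi} = 2w$.
The lower-order terms cancel, leaving the standard advection equation $w_t + \frac{1}{2}w_{\xi} = 0$.
Initial data for $w$: $w(\xi,0) = u(\xi,0) = \sin(2 \xi)$.
Solve for $w$:
  By method of characteristics (waves move right with speed 1/2):
  Along characteristics $\xi - \frac{1}{2}t =$ const, $w$ is constant, so $w(\xi,t) = f(\xi - \frac{1}{2}t)$ with $f = w( \cdot , 0)$.
Hence $w(\xi,t) = - \sin(t - 2 \xi)$.
Transform back: $u(\xi,t) = e^{2t}w(\xi,t)$.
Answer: $u(\xi, t) = e^{2 t} \sin(2 \xi - t)$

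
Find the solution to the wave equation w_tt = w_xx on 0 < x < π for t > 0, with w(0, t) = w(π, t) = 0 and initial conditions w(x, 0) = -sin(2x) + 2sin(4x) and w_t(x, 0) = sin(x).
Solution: Using separation of variables w = X(x)T(t):
Eigenfunctions: sin(nx), n = 1, 2, 3, ...
General solution: w(x, t) = Σ [A_n cos(n t) + B_n sin(n t)] sin(nx)
From w(x,0) = -sin(2x) + 2sin(4x): A_2=-1, A_4=2. From w_t(x,0) = sin(x), using w_t(x,0) = Σ ω_n B_n sin(nx) with ω_n = n: B_1 = 1/1 = 1.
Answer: w(x, t) = sin(t)sin(x) - sin(2x)cos(2t) + 2sin(4x)cos(4t)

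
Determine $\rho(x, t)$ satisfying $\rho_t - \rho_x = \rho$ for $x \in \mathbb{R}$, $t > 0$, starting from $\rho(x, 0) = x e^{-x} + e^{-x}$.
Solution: Substitute $\rho = e^{-x}u$, i.e. $u = e^{x}\rho$.
By the product rule, $\rho_x = e^{-x}(u_x - u)$, $\rho_t = e^{-x}u_t$.
Substituting into the PDE and dividing by $e^{-x}$: $u_t - (u_x - u) = u$.
The lower-order terms cancel, leaving the standard advection equation $u_t - u_x = 0$.
Initial data for $u$: $u(x,0) = e^{x}\rho(x,0) = x + 1$.
Solve for $u$:
  By method of characteristics (waves move left with speed 1):
  Along characteristics $x + t =$ const, $u$ is constant, so $u(x,t) = f(x + t)$ with $f = u( \cdot , 0)$.
Hence $u(x,t) = t + x + 1$.
Transform back: $\rho(x,t) = e^{-x}u(x,t)$.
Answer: $\rho(x, t) = t e^{-x} + x e^{-x} + e^{-x}$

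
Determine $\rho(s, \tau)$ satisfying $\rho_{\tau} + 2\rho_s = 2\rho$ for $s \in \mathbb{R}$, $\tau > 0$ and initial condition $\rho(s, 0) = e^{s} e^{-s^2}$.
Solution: Substitute $\rho = e^{s}u$, i.e. $u = e^{-s}\rho$.
By the product rule, $\rho_s = e^{s}(u_s + u)$, $\rho_{\tau} = e^{s}u_{\tau}$.
Substituting into the PDE and dividing by $e^{s}$: $u_{\tau} + 2(u_s + u) = 2u$.
The lower-order terms cancel, leaving the standard advection equation $u_{\tau} + 2u_s = 0$.
Initial data for $u$: $u(s,0) = e^{-s}\rho(s,0) = e^{-s^2}$.
Solve for $u$:
  By method of characteristics (waves move right with speed 2):
  Along characteristics $s - 2\tau =$ const, $u$ is constant, so $u(s,\tau) = f(s - 2\tau)$ with $f = u( \cdot , 0)$.
Hence $u(s,\tau) = e^{-(s - 2 \tau)^2}$.
Transform back: $\rho(s,\tau) = e^{s}u(s,\tau)$.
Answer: $\rho(s, \tau) = e^{s} e^{-(-2 \tau + s)^2}$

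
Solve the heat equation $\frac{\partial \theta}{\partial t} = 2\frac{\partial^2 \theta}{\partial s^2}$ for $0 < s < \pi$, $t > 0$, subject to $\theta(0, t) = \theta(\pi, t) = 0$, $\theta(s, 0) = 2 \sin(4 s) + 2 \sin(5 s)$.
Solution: Separating variables: $\theta = \sum c_n e^{-2n^2t} \sin(ns)$. From $\theta(s,0) = 2 \sin(4 s) + 2 \sin(5 s)$: $c_4=2, c_5=2$.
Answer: $\theta(s, t) = 2 e^{-32 t} \sin(4 s) + 2 e^{-50 t} \sin(5 s)$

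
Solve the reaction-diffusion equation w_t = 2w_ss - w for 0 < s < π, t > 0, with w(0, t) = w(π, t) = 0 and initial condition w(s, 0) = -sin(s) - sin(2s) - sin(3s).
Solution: Substitute w = exp(-t)u.
Then w_t = exp(-t)(u_t - u), w_ss = exp(-t)u_ss; substituting and dividing by exp(-t), the lower-order terms cancel: u_t = 2u_ss (standard heat equation).
Data for u: u(s,0) = w(s,0) = -sin(s) - sin(2s) - sin(3s). The boundary conditions carry over: u(0,t) = u(π,t) = 0.
Separating variables: u = Σ c_n exp(-2n²t) sin(ns). From u(s,0) = -sin(s) - sin(2s) - sin(3s): c_1=-1, c_2=-1, c_3=-1.
So u(s,t) = -exp(-2t)sin(s) - exp(-8t)sin(2s) - exp(-18t)sin(3s), and w(s,t) = exp(-t)u(s,t).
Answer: w(s, t) = -exp(-3t)sin(s) - exp(-9t)sin(2s) - exp(-19t)sin(3s)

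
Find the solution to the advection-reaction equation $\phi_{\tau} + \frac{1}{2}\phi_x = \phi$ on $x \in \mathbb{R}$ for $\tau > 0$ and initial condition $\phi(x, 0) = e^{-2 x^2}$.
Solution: Substitute $\phi = e^{\tau}u$.
Then $\phi_{\tau} = e^{\tau}(u_{\tau} + u)$, $\phi_x = e^{\tau}u_x$; substituting and dividing by $e^{\tau}$, the lower-order terms cancel: $u_{\tau} + \frac{1}{2}u_x = 0$ (standard advection equation).
Data for $u$: $u(x,0) = \phi(x,0) = e^{-2 x^2}$.
By characteristics ($dx/d\tau = 1/2$), $u(x,\tau) = f(x - \frac{1}{2}\tau)$ with $f = u( \cdot , 0)$.
So $u(x,\tau) = e^{-2 (x - \tau/2)^2}$, and $\phi(x,\tau) = e^{\tau}u(x,\tau)$.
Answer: $\phi(x, \tau) = e^{\tau} e^{-2 (-\tau/2 + x)^2}$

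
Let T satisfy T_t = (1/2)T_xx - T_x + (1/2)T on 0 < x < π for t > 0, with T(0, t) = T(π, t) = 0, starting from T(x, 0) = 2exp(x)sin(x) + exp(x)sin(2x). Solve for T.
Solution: Substitute T = exp(x)u.
Then T_x = exp(x)(u_x + u), T_xx = exp(x)(u_xx + 2u_x + u), T_t = exp(x)u_t; substituting and dividing by exp(x), the lower-order terms cancel: u_t = (1/2)u_xx (standard heat equation).
Data for u: u(x,0) = exp(-x)T(x,0) = 2sin(x) + sin(2x). The boundary conditions carry over: u(0,t) = u(π,t) = 0.
Separating variables: u = Σ c_n exp(-n²t/2) sin(nx). From u(x,0) = 2sin(x) + sin(2x): c_1=2, c_2=1.
So u(x,t) = exp(-2t)sin(2x) + 2exp(-t/2)sin(x), and T(x,t) = exp(x)u(x,t).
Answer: T(x, t) = exp(-2t)exp(x)sin(2x) + 2exp(-t/2)exp(x)sin(x)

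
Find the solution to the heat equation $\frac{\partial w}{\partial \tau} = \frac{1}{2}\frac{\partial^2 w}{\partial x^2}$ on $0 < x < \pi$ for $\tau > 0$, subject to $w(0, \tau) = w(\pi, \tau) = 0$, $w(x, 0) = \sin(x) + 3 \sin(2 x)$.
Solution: Using separation of variables $w = X(x)T(\tau)$:
Eigenfunctions: $\sin(nx)$, $n = 1, 2, 3, \ldots$
General solution: $w(x, \tau) = \sum c_n \sin(nx) e^{-n^2 \tau/2}$
Matching $w(x,0) = \sin(x) + 3 \sin(2 x)$ term by term: $c_1=1, c_2=3$.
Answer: $w(x, \tau) = 3 e^{-2 \tau} \sin(2 x) + e^{-\tau/2} \sin(x)$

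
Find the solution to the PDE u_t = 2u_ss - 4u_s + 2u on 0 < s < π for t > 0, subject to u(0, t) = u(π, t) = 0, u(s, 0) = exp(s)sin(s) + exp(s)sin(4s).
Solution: Substitute u = exp(s)w.
Then u_s = exp(s)(w_s + w), u_ss = exp(s)(w_ss + 2w_s + w), u_t = exp(s)w_t; substituting and dividing by exp(s), the lower-order terms cancel: w_t = 2w_ss (standard heat equation).
Data for w: w(s,0) = exp(-s)u(s,0) = sin(s) + sin(4s). The boundary conditions carry over: w(0,t) = w(π,t) = 0.
Separating variables: w = Σ c_n exp(-2n²t) sin(ns). From w(s,0) = sin(s) + sin(4s): c_1=1, c_4=1.
So w(s,t) = exp(-2t)sin(s) + exp(-32t)sin(4s), and u(s,t) = exp(s)w(s,t).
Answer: u(s, t) = exp(s)exp(-2t)sin(s) + exp(s)exp(-32t)sin(4s)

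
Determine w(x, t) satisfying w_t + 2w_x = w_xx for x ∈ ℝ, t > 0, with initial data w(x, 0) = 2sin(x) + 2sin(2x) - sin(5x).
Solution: Moving frame: η = x - 2t, σ = t, w = u(η,σ), so w_t = u_σ - 2u_η and w_xx = u_ηη.
Hence w_t + 2w_x = u_σ and the PDE becomes the heat equation u_σ = u_ηη on η ∈ ℝ.
Initial data: u(η,0) = w(η,0) = 2sin(η) + 2sin(2η) - sin(5η). Each mode sin(nη) decays as exp(-n²σ) on ℝ, so u(η,σ) = Σ c_n exp(-n²σ) sin(nη) with c_1=2, c_2=2, c_5=-1: u(η,σ) = 2exp(-σ)sin(η) + 2exp(-4σ)sin(2η) - exp(-25σ)sin(5η).
Substituting back: w(x,t) = u(x - 2t, t).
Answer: w(x, t) = -2exp(-t)sin(2t - x) - 2exp(-4t)sin(4t - 2x) + exp(-25t)sin(10t - 5x)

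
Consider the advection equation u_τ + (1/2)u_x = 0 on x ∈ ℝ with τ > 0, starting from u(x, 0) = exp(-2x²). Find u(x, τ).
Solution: By characteristics (dx/dτ = 1/2), u(x,τ) = f(x - (1/2)τ) with f = u(·, 0).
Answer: u(x, τ) = exp(-2(x - τ/2)²)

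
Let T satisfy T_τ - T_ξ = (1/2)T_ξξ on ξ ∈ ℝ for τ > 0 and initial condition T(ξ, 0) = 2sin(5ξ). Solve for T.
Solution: Change to a moving frame: let η = ξ + τ, σ = τ and write T(ξ,τ) = u(η,σ).
By the chain rule T_τ = u_σ + u_η, T_ξ = u_η, T_ξξ = u_ηη.
Then T_τ - T_ξ = u_σ: the advection term cancels and the PDE becomes the heat equation u_σ = (1/2)u_ηη on η ∈ ℝ.
Initial data: u(η,0) = T(η,0) = 2sin(5η).
On η ∈ ℝ each mode satisfies (sin(nη))″ = -n² sin(nη), so exp(-n²σ/2) sin(nη) solves the heat equation; by superposition u(η,σ) = Σ c_n exp(-n²σ/2) sin(nη).
Reading off the coefficients: c_5=2, so u(η,σ) = 2exp(-25σ/2)sin(5η).
Substituting back η = ξ + τ, σ = τ: T(ξ,τ) = u(ξ + τ, τ).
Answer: T(ξ, τ) = 2exp(-25τ/2)sin(5ξ + 5τ)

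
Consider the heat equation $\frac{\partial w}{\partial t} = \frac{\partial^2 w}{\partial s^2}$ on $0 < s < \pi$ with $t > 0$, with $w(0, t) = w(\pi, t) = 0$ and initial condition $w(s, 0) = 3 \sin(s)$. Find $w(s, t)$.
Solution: Separating variables: $w = \sum c_n e^{-n^2t} \sin(ns)$. From $w(s,0) = 3 \sin(s)$: $c_1=3$.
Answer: $w(s, t) = 3 e^{-t} \sin(s)$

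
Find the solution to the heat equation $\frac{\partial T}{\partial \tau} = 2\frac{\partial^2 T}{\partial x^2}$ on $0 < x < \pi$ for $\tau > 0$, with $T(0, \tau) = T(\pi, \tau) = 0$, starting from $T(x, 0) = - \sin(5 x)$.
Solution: Using separation of variables $T = X(x)G(\tau)$:
Eigenfunctions: $\sin(nx)$, $n = 1, 2, 3, \ldots$
General solution: $T(x, \tau) = \sum c_n \sin(nx) e^{-2n^2 \tau}$
Matching $T(x,0) = - \sin(5 x)$ term by term: $c_5=-1$.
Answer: $T(x, \tau) = - e^{-50 \tau} \sin(5 x)$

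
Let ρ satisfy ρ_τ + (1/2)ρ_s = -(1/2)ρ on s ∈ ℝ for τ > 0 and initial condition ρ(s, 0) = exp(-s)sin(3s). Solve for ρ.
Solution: Substitute ρ = exp(-s)u.
Then ρ_s = exp(-s)(u_s - u), ρ_τ = exp(-s)u_τ; substituting and dividing by exp(-s), the lower-order terms cancel: u_τ + (1/2)u_s = 0 (standard advection equation).
Data for u: u(s,0) = exp(s)ρ(s,0) = sin(3s).
By characteristics (ds/dτ = 1/2), u(s,τ) = f(s - (1/2)τ) with f = u(·, 0).
So u(s,τ) = sin(3s - 3τ/2), and ρ(s,τ) = exp(-s)u(s,τ).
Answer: ρ(s, τ) = exp(-s)sin(3s - 3τ/2)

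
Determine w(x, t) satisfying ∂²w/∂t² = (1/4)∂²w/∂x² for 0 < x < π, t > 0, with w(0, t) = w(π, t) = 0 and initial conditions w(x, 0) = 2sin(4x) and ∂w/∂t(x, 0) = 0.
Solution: Separating variables: w = Σ [A_n cos(ω_n t) + B_n sin(ω_n t)] sin(nx), ω_n = n/2. From ICs: A_4=2.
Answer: w(x, t) = 2sin(4x)cos(2t)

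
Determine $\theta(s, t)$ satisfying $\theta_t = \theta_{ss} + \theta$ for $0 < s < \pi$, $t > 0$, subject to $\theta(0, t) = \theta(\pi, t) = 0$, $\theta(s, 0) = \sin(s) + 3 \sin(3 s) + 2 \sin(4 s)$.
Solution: Substitute $\theta = e^{t}u$.
Then $\theta_t = e^{t}(u_t + u)$, $\theta_{ss} = e^{t}u_{ss}$; substituting and dividing by $e^{t}$, the lower-order terms cancel: $u_t = u_{ss}$ (standard heat equation).
Data for $u$: $u(s,0) = \theta(s,0) = \sin(s) + 3 \sin(3 s) + 2 \sin(4 s)$. The boundary conditions carry over: $u(0,t) = u(\pi,t) = 0$.
Separating variables: $u = \sum c_n e^{-n^2t} \sin(ns)$. From $u(s,0) = \sin(s) + 3 \sin(3 s) + 2 \sin(4 s)$: $c_1=1, c_3=3, c_4=2$.
So $u(s,t) = e^{-t} \sin(s) + 3 e^{-9 t} \sin(3 s) + 2 e^{-16 t} \sin(4 s)$, and $\theta(s,t) = e^{t}u(s,t)$.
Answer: $\theta(s, t) = \sin(s) + 3 e^{-8 t} \sin(3 s) + 2 e^{-15 t} \sin(4 s)$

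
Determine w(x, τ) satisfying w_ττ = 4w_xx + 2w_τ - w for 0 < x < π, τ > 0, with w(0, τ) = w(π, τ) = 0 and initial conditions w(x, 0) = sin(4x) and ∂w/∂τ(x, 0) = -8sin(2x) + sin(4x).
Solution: Substitute w = exp(τ)u, i.e. u = exp(-τ)w.
By the product rule, w_τ = exp(τ)(u_τ + u), w_ττ = exp(τ)(u_ττ + 2u_τ + u), w_xx = exp(τ)u_xx.
Substituting into the PDE and dividing by exp(τ): u_ττ + 2u_τ + u = 4u_xx + 2(u_τ + u) - u.
The lower-order terms cancel, leaving the standard wave equation u_ττ = 4u_xx.
Initial data for u: u(x,0) = w(x,0) = sin(4x); u_τ(x,0) = w_τ(x,0) - w(x,0) = -8sin(2x). The boundary conditions carry over: u(0,τ) = u(π,τ) = 0.
Solve for u:
  Using separation of variables u = X(x)T(τ):
  Eigenfunctions: sin(nx), n = 1, 2, 3, ...
  General solution: u(x, τ) = Σ [A_n cos(2n τ) + B_n sin(2n τ)] sin(nx)
  From u(x,0) = sin(4x): A_4=1. From u_τ(x,0) = -8sin(2x), using u_τ(x,0) = Σ ω_n B_n sin(nx) with ω_n = 2n: B_2 = (-8)/4 = -2.
Hence u(x,τ) = -2sin(2x)sin(4τ) + sin(4x)cos(8τ).
Transform back: w(x,τ) = exp(τ)u(x,τ).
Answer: w(x, τ) = -2exp(τ)sin(2x)sin(4τ) + exp(τ)sin(4x)cos(8τ)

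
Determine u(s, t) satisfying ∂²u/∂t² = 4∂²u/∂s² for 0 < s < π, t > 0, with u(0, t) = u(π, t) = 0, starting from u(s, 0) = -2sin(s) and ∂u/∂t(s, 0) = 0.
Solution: Separating variables: u = Σ [A_n cos(ω_n t) + B_n sin(ω_n t)] sin(ns), ω_n = 2n. From ICs: A_1=-2.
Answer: u(s, t) = -2sin(s)cos(2t)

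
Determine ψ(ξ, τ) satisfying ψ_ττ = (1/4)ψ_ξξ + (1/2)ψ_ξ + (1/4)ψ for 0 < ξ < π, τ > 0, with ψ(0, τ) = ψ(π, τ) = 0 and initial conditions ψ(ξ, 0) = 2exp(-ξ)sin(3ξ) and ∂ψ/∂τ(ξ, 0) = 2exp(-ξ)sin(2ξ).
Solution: Substitute ψ = exp(-ξ)u, i.e. u = exp(ξ)ψ.
By the product rule, ψ_ξ = exp(-ξ)(u_ξ - u), ψ_ξξ = exp(-ξ)(u_ξξ - 2u_ξ + u), ψ_ττ = exp(-ξ)u_ττ.
Substituting into the PDE and dividing by exp(-ξ): u_ττ = (1/4)(u_ξξ - 2u_ξ + u) + (1/2)(u_ξ - u) + (1/4)u.
The lower-order terms cancel, leaving the standard wave equation u_ττ = (1/4)u_ξξ.
Initial data for u: u(ξ,0) = exp(ξ)ψ(ξ,0) = 2sin(3ξ); u_τ(ξ,0) = exp(ξ)ψ_τ(ξ,0) = 2sin(2ξ). The boundary conditions carry over: u(0,τ) = u(π,τ) = 0.
Solve for u:
  Using separation of variables u = X(ξ)T(τ):
  Eigenfunctions: sin(nξ), n = 1, 2, 3, ...
  General solution: u(ξ, τ) = Σ [A_n cos(n τ/2) + B_n sin(n τ/2)] sin(nξ)
  From u(ξ,0) = 2sin(3ξ): A_3=2. From u_τ(ξ,0) = 2sin(2ξ), using u_τ(ξ,0) = Σ ω_n B_n sin(nξ) with ω_n = n/2: B_2 = 2/1 = 2.
Hence u(ξ,τ) = 2sin(2ξ)sin(τ) + 2sin(3ξ)cos(3τ/2).
Transform back: ψ(ξ,τ) = exp(-ξ)u(ξ,τ).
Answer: ψ(ξ, τ) = 2exp(-ξ)sin(2ξ)sin(τ) + 2exp(-ξ)sin(3ξ)cos(3τ/2)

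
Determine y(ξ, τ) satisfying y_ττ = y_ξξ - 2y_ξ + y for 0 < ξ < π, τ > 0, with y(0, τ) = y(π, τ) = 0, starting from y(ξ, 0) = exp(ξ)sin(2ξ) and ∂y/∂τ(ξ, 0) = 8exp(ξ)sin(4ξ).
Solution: Substitute y = exp(ξ)u.
Then y_ξ = exp(ξ)(u_ξ + u), y_ξξ = exp(ξ)(u_ξξ + 2u_ξ + u), y_ττ = exp(ξ)u_ττ; substituting and dividing by exp(ξ), the lower-order terms cancel: u_ττ = u_ξξ (standard wave equation).
Data for u: u(ξ,0) = exp(-ξ)y(ξ,0) = sin(2ξ); u_τ(ξ,0) = exp(-ξ)y_τ(ξ,0) = 8sin(4ξ). The boundary conditions carry over: u(0,τ) = u(π,τ) = 0.
Separating variables: u = Σ [A_n cos(ω_n τ) + B_n sin(ω_n τ)] sin(nξ), ω_n = n. From ICs (B_n = velocity coefficient / ω_n): A_2=1, B_4=2.
So u(ξ,τ) = sin(2ξ)cos(2τ) + 2sin(4ξ)sin(4τ), and y(ξ,τ) = exp(ξ)u(ξ,τ).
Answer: y(ξ, τ) = exp(ξ)sin(2ξ)cos(2τ) + 2exp(ξ)sin(4ξ)sin(4τ)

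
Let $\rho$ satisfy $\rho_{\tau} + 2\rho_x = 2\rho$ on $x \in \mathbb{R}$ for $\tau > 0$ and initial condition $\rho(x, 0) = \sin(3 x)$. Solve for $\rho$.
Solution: Substitute $\rho = e^{2\tau}u$.
Then $\rho_{\tau} = e^{2\tau}(u_{\tau} + 2u)$, $\rho_x = e^{2\tau}u_x$; substituting and dividing by $e^{2\tau}$, the lower-order terms cancel: $u_{\tau} + 2u_x = 0$ (standard advection equation).
Data for $u$: $u(x,0) = \rho(x,0) = \sin(3 x)$.
By characteristics ($dx/d\tau = 2$), $u(x,\tau) = f(x - 2\tau)$ with $f = u( \cdot , 0)$.
So $u(x,\tau) = \sin(3 x - 6 \tau)$, and $\rho(x,\tau) = e^{2\tau}u(x,\tau)$.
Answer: $\rho(x, \tau) = - e^{2 \tau} \sin(6 \tau - 3 x)$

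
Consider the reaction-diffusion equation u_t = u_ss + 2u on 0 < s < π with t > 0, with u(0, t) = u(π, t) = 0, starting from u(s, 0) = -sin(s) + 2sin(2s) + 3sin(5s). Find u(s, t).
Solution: Substitute u = exp(2t)w.
Then u_t = exp(2t)(w_t + 2w), u_ss = exp(2t)w_ss; substituting and dividing by exp(2t), the lower-order terms cancel: w_t = w_ss (standard heat equation).
Data for w: w(s,0) = u(s,0) = -sin(s) + 2sin(2s) + 3sin(5s). The boundary conditions carry over: w(0,t) = w(π,t) = 0.
Separating variables: w = Σ c_n exp(-n²t) sin(ns). From w(s,0) = -sin(s) + 2sin(2s) + 3sin(5s): c_1=-1, c_2=2, c_5=3.
So w(s,t) = -exp(-t)sin(s) + 2exp(-4t)sin(2s) + 3exp(-25t)sin(5s), and u(s,t) = exp(2t)w(s,t).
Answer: u(s, t) = -exp(t)sin(s) + 2exp(-2t)sin(2s) + 3exp(-23t)sin(5s)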